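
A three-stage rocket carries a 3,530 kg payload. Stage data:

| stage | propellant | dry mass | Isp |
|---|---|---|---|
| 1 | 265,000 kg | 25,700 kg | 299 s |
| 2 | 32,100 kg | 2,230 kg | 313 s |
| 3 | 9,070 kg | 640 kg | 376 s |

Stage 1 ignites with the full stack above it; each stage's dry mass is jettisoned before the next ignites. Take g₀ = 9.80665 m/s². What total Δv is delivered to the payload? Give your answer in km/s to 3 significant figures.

Δv ≈ 12.2 km/s

Ignition mass of stage 1 = 265,000+25,700 + 32,100+2,230 + 9,070+640 + 3,530 = 338,270 kg.
Stage 1: m₀ = 338,270 kg, m_f = 338,270 − 265,000 = 73,270 kg; Δv = 299×9.80665×ln(4.617) = 2932.2×1.5297 ≈ 4485 m/s.
Stage 2: m₀ = 47,570 kg, m_f = 47,570 − 32,100 = 15,470 kg; Δv = 313×9.80665×ln(3.075) = 3069.5×1.1233 ≈ 3448 m/s.
Stage 3: m₀ = 13,240 kg, m_f = 13,240 − 9,070 = 4,170 kg; Δv = 376×9.80665×ln(3.175) = 3687.3×1.1553 ≈ 4260 m/s.
Total Δv = 4485 + 3448 + 4260 = 12193 m/s.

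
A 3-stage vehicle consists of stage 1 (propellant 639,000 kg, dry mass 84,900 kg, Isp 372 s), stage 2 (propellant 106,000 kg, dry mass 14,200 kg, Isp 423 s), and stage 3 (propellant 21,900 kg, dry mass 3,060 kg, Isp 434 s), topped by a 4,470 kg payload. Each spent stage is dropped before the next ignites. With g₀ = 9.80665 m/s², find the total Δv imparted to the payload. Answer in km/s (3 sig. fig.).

Ignition mass of stage 1 = 639,000+84,900 + 106,000+14,200 + 21,900+3,060 + 4,470 = 873,530 kg.
Stage 1: m₀ = 873,530 kg, m_f = 873,530 − 639,000 = 234,530 kg; Δv = 372×9.80665×ln(3.725) = 3648.1×1.3150 ≈ 4797 m/s.
Stage 2: m₀ = 149,630 kg, m_f = 149,630 − 106,000 = 43,630 kg; Δv = 423×9.80665×ln(3.43) = 4148.2×1.2324 ≈ 5112 m/s.
Stage 3: m₀ = 29,430 kg, m_f = 29,430 − 21,900 = 7,530 kg; Δv = 434×9.80665×ln(3.908) = 4256.1×1.3631 ≈ 5802 m/s.
Total Δv = 4797 + 5112 + 5802 = 15711 m/s.

Δv ≈ 15.7 km/s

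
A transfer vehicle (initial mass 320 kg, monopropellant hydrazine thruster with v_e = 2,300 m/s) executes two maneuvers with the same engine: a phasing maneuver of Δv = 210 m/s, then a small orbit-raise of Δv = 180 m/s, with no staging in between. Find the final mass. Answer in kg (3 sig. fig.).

final mass ≈ 270 kg

After the first burn: m = 320 × exp(−210/2300.0) = 320 × 0.91274 = 292.077 kg.
After the second burn: m = 292.077 × exp(−180/2300.0) = 292.077 × 0.92472 = 270.089 kg.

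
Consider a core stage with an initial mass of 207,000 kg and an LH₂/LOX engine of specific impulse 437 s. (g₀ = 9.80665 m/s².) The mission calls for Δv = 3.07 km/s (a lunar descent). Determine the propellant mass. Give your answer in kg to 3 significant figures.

propellant mass ≈ 106000 kg

v_e = Isp · g₀ = 437 × 9.80665 = 4285.5 m/s.
Rocket equation: m₀/m_f = exp(Δv / v_e) = exp(3070 / 4285.5) = exp(0.7164) = 2.0470.
m_f = 207,000 / 2.0470 = 101,124 kg, so propellant = m₀ − m_f = 207,000 − 101,124 = 105,876 kg.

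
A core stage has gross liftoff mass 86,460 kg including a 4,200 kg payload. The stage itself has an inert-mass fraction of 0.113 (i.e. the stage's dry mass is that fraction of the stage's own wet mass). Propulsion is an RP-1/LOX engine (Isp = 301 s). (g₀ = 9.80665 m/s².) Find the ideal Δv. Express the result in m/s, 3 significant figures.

Δv ≈ 5480 m/s

Stage wet mass = m₀ − payload = 86,460 − 4,200 = 82,260 kg.
Stage dry mass = ε × stage wet mass = 0.113 × 82,260 = 9,295.38 kg.
Burnout mass m_f = stage dry + payload = 9,295.38 + 4,200 = 13,495.38 kg.
v_e = Isp · g₀ = 301 × 9.80665 = 2951.8 m/s.
Δv = v_e · ln(86,460/13,495.38) = 2951.8 × ln(6.407) = 2951.8 × 1.8573 ≈ 5482 m/s.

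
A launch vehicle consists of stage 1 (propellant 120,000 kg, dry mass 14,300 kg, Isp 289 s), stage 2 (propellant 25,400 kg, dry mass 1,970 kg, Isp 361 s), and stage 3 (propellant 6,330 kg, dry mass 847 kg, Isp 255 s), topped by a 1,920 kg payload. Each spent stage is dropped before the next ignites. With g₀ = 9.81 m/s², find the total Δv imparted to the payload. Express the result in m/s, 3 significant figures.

Ignition mass of stage 1 = 120,000+14,300 + 25,400+1,970 + 6,330+847 + 1,920 = 170,767 kg.
Stage 1: m₀ = 170,767 kg, m_f = 170,767 − 120,000 = 50,767 kg; Δv = 289×9.81×ln(3.364) = 2835.1×1.2131 ≈ 3439 m/s.
Stage 2: m₀ = 36,467 kg, m_f = 36,467 − 25,400 = 11,067 kg; Δv = 361×9.81×ln(3.295) = 3541.4×1.1924 ≈ 4223 m/s.
Stage 3: m₀ = 9,097 kg, m_f = 9,097 − 6,330 = 2,767 kg; Δv = 255×9.81×ln(3.288) = 2501.6×1.1902 ≈ 2977 m/s.
Total Δv = 3439 + 4223 + 2977 = 10639 m/s.

Δv ≈ 10600 m/s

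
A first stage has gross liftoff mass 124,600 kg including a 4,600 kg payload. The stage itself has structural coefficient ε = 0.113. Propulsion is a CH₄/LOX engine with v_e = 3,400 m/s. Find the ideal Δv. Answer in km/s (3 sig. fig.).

Δv ≈ 6.55 km/s

Stage wet mass = m₀ − payload = 124,600 − 4,600 = 120,000 kg.
Stage dry mass = ε × stage wet mass = 0.113 × 120,000 = 13,560 kg.
Burnout mass m_f = stage dry + payload = 13,560 + 4,600 = 18,160 kg.
Δv = v_e · ln(124,600/18,160) = 3400.0 × ln(6.861) = 3400.0 × 1.9259 ≈ 6548 m/s.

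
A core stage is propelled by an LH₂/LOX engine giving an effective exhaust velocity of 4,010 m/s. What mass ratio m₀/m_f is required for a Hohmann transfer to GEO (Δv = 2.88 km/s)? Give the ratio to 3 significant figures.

m₀/m_f = exp(Δv / v_e) = exp(2880 / 4010.0) = exp(0.7182) = 2.0507.

mass ratio ≈ 2.05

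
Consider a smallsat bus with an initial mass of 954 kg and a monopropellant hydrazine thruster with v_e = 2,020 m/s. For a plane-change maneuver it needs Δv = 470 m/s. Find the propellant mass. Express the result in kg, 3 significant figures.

propellant mass ≈ 198 kg

Rocket equation: m₀/m_f = exp(Δv / v_e) = exp(470 / 2020.0) = exp(0.2327) = 1.2620.
m_f = 954 / 1.2620 = 755.943 kg, so propellant = m₀ − m_f = 954 − 755.943 = 198.057 kg.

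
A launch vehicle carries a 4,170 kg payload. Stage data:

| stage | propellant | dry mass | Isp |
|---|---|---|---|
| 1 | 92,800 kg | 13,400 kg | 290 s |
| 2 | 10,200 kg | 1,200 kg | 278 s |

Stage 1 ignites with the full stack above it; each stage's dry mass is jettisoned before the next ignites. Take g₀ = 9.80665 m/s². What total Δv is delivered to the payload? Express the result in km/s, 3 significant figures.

Ignition mass of stage 1 = 92,800+13,400 + 10,200+1,200 + 4,170 = 121,770 kg.
Stage 1: m₀ = 121,770 kg, m_f = 121,770 − 92,800 = 28,970 kg; Δv = 290×9.80665×ln(4.203) = 2843.9×1.4359 ≈ 4084 m/s.
Stage 2: m₀ = 15,570 kg, m_f = 15,570 − 10,200 = 5,370 kg; Δv = 278×9.80665×ln(2.899) = 2726.2×1.0645 ≈ 2902 m/s.
Total Δv = 4084 + 2902 = 6986 m/s.

Δv ≈ 6.99 km/s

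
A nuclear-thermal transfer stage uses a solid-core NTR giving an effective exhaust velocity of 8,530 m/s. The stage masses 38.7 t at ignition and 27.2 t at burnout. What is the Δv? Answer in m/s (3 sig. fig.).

Δv = v_e · ln(m₀/m_f) = 8530.0 × ln(1.423) = 8530.0 × 0.3526 ≈ 3007.9 m/s.

Δv ≈ 3010 m/s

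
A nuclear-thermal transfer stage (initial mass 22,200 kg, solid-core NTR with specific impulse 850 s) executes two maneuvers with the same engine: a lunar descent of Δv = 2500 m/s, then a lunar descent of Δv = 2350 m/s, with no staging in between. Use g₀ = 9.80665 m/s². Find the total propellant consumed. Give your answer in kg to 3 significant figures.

total propellant consumed ≈ 9790 kg

v_e = Isp · g₀ = 850 × 9.80665 = 8335.7 m/s.
After the first burn: m = 22200 × exp(−2500/8335.7) = 22200 × 0.74088 = 16,447.5 kg.
After the second burn: m = 16,447.5 × exp(−2350/8335.7) = 16,447.5 × 0.75433 = 12,406.8 kg.
Total propellant = m₀ − m_final = 22200 − 12,406.8 = 9,793.2 kg.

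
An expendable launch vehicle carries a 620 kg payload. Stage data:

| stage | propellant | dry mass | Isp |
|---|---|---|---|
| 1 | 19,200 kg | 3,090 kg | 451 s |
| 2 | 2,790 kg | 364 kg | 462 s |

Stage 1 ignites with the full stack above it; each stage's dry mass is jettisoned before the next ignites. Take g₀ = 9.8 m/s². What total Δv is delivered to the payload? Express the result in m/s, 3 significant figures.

Ignition mass of stage 1 = 19,200+3,090 + 2,790+364 + 620 = 26,064 kg.
Stage 1: m₀ = 26,064 kg, m_f = 26,064 − 19,200 = 6,864 kg; Δv = 451×9.8×ln(3.797) = 4419.8×1.3343 ≈ 5897 m/s.
Stage 2: m₀ = 3,774 kg, m_f = 3,774 − 2,790 = 984 kg; Δv = 462×9.8×ln(3.835) = 4527.6×1.3443 ≈ 6086 m/s.
Total Δv = 5897 + 6086 = 11983 m/s.

Δv ≈ 12000 m/s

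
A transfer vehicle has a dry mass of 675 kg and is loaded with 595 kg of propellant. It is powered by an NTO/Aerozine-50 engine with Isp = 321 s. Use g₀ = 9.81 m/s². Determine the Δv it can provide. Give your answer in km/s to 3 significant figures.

Δv ≈ 1.99 km/s

v_e = Isp · g₀ = 321 × 9.81 = 3149.0 m/s.
m₀ = m_dry + m_prop = 675 + 595 = 1,270 kg.
Using Δv = v_e ln(m₀/m_f): Δv = v_e · ln(m₀/m_f) = 3149.0 × ln(1.881) = 3149.0 × 0.6321 ≈ 1990.4 m/s.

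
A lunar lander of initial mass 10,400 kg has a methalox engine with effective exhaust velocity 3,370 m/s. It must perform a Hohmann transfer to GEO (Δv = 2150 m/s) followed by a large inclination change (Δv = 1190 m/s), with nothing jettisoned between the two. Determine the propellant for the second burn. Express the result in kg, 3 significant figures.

After the first burn: m = 10400 × exp(−2150/3370.0) = 10400 × 0.52836 = 5,494.94 kg.
After the second burn: m = 5,494.94 × exp(−1190/3370.0) = 5,494.94 × 0.70250 = 3,860.2 kg.
Second-burn propellant = 5,494.94 − 3,860.2 = 1,634.74 kg.

propellant for the second burn ≈ 1630 kg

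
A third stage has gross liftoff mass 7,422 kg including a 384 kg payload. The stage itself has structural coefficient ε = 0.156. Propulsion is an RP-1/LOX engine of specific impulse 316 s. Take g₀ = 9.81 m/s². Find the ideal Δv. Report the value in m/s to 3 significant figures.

Stage wet mass = m₀ − payload = 7,422 − 384 = 7,038 kg.
Stage dry mass = ε × stage wet mass = 0.156 × 7,038 = 1,097.93 kg.
Burnout mass m_f = stage dry + payload = 1,097.93 + 384 = 1,481.93 kg.
v_e = Isp · g₀ = 316 × 9.81 = 3100.0 m/s.
By the Tsiolkovsky rocket equation, Δv = v_e · ln(7,422/1,481.93) = 3100.0 × ln(5.008) = 3100.0 × 1.6111 ≈ 4994 m/s.

Δv ≈ 4990 m/s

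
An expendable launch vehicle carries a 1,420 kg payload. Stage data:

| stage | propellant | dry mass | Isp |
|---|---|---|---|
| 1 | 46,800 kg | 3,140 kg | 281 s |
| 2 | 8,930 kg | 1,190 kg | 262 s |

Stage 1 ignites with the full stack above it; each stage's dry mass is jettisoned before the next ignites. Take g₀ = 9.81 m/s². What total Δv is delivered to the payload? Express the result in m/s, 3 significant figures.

Ignition mass of stage 1 = 46,800+3,140 + 8,930+1,190 + 1,420 = 61,480 kg.
Stage 1: m₀ = 61,480 kg, m_f = 61,480 − 46,800 = 14,680 kg; Δv = 281×9.81×ln(4.188) = 2756.6×1.4322 ≈ 3948 m/s.
Stage 2: m₀ = 11,540 kg, m_f = 11,540 − 8,930 = 2,610 kg; Δv = 262×9.81×ln(4.421) = 2570.2×1.4865 ≈ 3821 m/s.
Total Δv = 3948 + 3821 = 7769 m/s.

Δv ≈ 7770 m/s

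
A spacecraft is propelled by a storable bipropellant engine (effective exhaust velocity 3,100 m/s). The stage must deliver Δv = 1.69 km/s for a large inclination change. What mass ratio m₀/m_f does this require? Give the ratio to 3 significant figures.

mass ratio ≈ 1.72

m₀/m_f = exp(Δv / v_e) = exp(1690 / 3100.0) = exp(0.5452) = 1.7249.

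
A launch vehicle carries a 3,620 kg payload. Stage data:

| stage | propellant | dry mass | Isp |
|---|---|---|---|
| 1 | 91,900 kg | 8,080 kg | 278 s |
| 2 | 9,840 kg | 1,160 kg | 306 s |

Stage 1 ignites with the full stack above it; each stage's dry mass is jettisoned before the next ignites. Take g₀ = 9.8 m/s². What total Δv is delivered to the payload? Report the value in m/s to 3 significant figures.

Ignition mass of stage 1 = 91,900+8,080 + 9,840+1,160 + 3,620 = 114,600 kg.
Stage 1: m₀ = 114,600 kg, m_f = 114,600 − 91,900 = 22,700 kg; Δv = 278×9.8×ln(5.048) = 2724.4×1.6191 ≈ 4411 m/s.
Stage 2: m₀ = 14,620 kg, m_f = 14,620 − 9,840 = 4,780 kg; Δv = 306×9.8×ln(3.059) = 2998.8×1.1179 ≈ 3353 m/s.
Total Δv = 4411 + 3353 = 7764 m/s.

Δv ≈ 7760 m/s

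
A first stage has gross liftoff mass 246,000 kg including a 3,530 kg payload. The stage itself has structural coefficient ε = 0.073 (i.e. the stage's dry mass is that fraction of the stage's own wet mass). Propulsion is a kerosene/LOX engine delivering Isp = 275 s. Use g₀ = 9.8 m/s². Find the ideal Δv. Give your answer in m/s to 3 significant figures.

Stage wet mass = m₀ − payload = 246,000 − 3,530 = 242,470 kg.
Stage dry mass = ε × stage wet mass = 0.073 × 242,470 = 17,700.3 kg.
Burnout mass m_f = stage dry + payload = 17,700.3 + 3,530 = 21,230.3 kg.
v_e = Isp · g₀ = 275 × 9.8 = 2695.0 m/s.
Rocket equation: Δv = v_e · ln(246,000/21,230.3) = 2695.0 × ln(11.59) = 2695.0 × 2.4499 ≈ 6602 m/s.

Δv ≈ 6600 m/s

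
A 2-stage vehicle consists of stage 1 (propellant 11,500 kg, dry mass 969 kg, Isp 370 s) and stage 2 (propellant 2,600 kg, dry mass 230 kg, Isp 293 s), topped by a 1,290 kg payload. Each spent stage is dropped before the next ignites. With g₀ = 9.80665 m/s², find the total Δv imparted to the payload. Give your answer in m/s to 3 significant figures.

Ignition mass of stage 1 = 11,500+969 + 2,600+230 + 1,290 = 16,589 kg.
Stage 1: m₀ = 16,589 kg, m_f = 16,589 − 11,500 = 5,089 kg; Δv = 370×9.80665×ln(3.26) = 3628.5×1.1817 ≈ 4288 m/s.
Stage 2: m₀ = 4,120 kg, m_f = 4,120 − 2,600 = 1,520 kg; Δv = 293×9.80665×ln(2.711) = 2873.3×0.9971 ≈ 2865 m/s.
Total Δv = 4288 + 2865 = 7153 m/s.

Δv ≈ 7150 m/s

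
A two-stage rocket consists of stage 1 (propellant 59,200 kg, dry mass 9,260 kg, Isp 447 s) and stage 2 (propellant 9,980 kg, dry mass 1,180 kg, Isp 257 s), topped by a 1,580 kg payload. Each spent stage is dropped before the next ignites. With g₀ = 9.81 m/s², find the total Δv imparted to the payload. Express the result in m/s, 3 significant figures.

Ignition mass of stage 1 = 59,200+9,260 + 9,980+1,180 + 1,580 = 81,200 kg.
Stage 1: m₀ = 81,200 kg, m_f = 81,200 − 59,200 = 22,000 kg; Δv = 447×9.81×ln(3.691) = 4385.1×1.3059 ≈ 5726 m/s.
Stage 2: m₀ = 12,740 kg, m_f = 12,740 − 9,980 = 2,760 kg; Δv = 257×9.81×ln(4.616) = 2521.2×1.5295 ≈ 3856 m/s.
Total Δv = 5726 + 3856 = 9582 m/s.

Δv ≈ 9580 m/s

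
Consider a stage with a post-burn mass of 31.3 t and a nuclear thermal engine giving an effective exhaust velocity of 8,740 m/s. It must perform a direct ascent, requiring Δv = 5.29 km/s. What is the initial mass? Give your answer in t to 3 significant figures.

From the ideal rocket equation, m₀/m_f = exp(Δv / v_e) = exp(5290 / 8740.0) = exp(0.6053) = 1.8317.
m₀ = m_f × 1.8317 = 31.3 × 1.8317 = 57.3322 t.

initial mass ≈ 57.3 t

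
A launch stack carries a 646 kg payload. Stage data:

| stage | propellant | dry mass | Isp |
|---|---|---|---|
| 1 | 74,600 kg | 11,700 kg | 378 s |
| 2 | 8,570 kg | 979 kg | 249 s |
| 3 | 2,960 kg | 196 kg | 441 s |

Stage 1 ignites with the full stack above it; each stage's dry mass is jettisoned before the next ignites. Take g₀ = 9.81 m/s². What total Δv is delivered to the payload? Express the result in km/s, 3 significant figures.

Δv ≈ 14.2 km/s

Ignition mass of stage 1 = 74,600+11,700 + 8,570+979 + 2,960+196 + 646 = 99,651 kg.
Stage 1: m₀ = 99,651 kg, m_f = 99,651 − 74,600 = 25,051 kg; Δv = 378×9.81×ln(3.978) = 3708.2×1.3808 ≈ 5120 m/s.
Stage 2: m₀ = 13,351 kg, m_f = 13,351 − 8,570 = 4,781 kg; Δv = 249×9.81×ln(2.793) = 2442.7×1.0269 ≈ 2508 m/s.
Stage 3: m₀ = 3,802 kg, m_f = 3,802 − 2,960 = 842 kg; Δv = 441×9.81×ln(4.515) = 4326.2×1.5075 ≈ 6522 m/s.
Total Δv = 5120 + 2508 + 6522 = 14150 m/s.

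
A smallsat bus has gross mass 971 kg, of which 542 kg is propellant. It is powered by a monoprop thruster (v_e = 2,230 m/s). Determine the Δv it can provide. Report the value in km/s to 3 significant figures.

m_f = m₀ − m_prop = 971 − 542 = 429 kg.
Using Δv = v_e ln(m₀/m_f): Δv = v_e · ln(m₀/m_f) = 2230.0 × ln(2.263) = 2230.0 × 0.8169 ≈ 1821.6 m/s.

Δv ≈ 1.82 km/s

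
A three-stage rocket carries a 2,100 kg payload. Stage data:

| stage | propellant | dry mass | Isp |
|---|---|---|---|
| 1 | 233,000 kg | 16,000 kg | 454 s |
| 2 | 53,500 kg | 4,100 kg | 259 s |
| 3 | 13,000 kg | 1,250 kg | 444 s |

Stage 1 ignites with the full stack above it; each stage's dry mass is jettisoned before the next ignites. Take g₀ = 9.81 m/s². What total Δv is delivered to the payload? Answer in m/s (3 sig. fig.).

Ignition mass of stage 1 = 233,000+16,000 + 53,500+4,100 + 13,000+1,250 + 2,100 = 322,950 kg.
Stage 1: m₀ = 322,950 kg, m_f = 322,950 − 233,000 = 89,950 kg; Δv = 454×9.81×ln(3.59) = 4453.7×1.2782 ≈ 5693 m/s.
Stage 2: m₀ = 73,950 kg, m_f = 73,950 − 53,500 = 20,450 kg; Δv = 259×9.81×ln(3.616) = 2540.8×1.2854 ≈ 3266 m/s.
Stage 3: m₀ = 16,350 kg, m_f = 16,350 − 13,000 = 3,350 kg; Δv = 444×9.81×ln(4.881) = 4355.6×1.5853 ≈ 6905 m/s.
Total Δv = 5693 + 3266 + 6905 = 15864 m/s.

Δv ≈ 15900 m/s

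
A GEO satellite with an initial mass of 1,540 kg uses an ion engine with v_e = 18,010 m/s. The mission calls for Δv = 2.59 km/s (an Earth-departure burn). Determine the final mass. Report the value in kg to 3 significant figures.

final mass ≈ 1330 kg

Using Δv = v_e ln(m₀/m_f): m₀/m_f = exp(Δv / v_e) = exp(2590 / 18010.0) = exp(0.1438) = 1.1547.
m_f = m₀ / 1.1547 = 1,540 / 1.1547 = 1,333.68 kg.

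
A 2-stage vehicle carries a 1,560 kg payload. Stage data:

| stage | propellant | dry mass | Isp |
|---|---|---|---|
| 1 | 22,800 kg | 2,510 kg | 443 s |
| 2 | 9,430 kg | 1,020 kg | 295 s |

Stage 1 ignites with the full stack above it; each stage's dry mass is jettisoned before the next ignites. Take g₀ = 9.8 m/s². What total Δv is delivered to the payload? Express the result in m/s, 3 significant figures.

Ignition mass of stage 1 = 22,800+2,510 + 9,430+1,020 + 1,560 = 37,320 kg.
Stage 1: m₀ = 37,320 kg, m_f = 37,320 − 22,800 = 14,520 kg; Δv = 443×9.8×ln(2.57) = 4341.4×0.9440 ≈ 4098 m/s.
Stage 2: m₀ = 12,010 kg, m_f = 12,010 − 9,430 = 2,580 kg; Δv = 295×9.8×ln(4.655) = 2891.0×1.5380 ≈ 4446 m/s.
Total Δv = 4098 + 4446 = 8544 m/s.

Δv ≈ 8540 m/s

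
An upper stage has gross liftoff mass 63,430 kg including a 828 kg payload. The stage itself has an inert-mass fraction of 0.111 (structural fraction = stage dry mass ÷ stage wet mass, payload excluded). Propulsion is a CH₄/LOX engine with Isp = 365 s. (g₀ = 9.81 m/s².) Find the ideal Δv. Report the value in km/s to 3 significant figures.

Δv ≈ 7.52 km/s

Stage wet mass = m₀ − payload = 63,430 − 828 = 62,602 kg.
Stage dry mass = ε × stage wet mass = 0.111 × 62,602 = 6,948.82 kg.
Burnout mass m_f = stage dry + payload = 6,948.82 + 828 = 7,776.82 kg.
v_e = Isp · g₀ = 365 × 9.81 = 3580.7 m/s.
Rocket equation: Δv = v_e · ln(63,430/7,776.82) = 3580.7 × ln(8.156) = 3580.7 × 2.0988 ≈ 7515 m/s.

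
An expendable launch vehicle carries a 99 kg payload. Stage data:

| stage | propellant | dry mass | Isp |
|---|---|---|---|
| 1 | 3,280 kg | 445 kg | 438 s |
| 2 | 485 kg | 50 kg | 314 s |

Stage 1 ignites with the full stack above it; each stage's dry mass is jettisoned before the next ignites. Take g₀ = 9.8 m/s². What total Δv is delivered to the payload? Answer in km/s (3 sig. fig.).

Ignition mass of stage 1 = 3,280+445 + 485+50 + 99 = 4,359 kg.
Stage 1: m₀ = 4,359 kg, m_f = 4,359 − 3,280 = 1,079 kg; Δv = 438×9.8×ln(4.04) = 4292.4×1.3962 ≈ 5993 m/s.
Stage 2: m₀ = 634 kg, m_f = 634 − 485 = 149 kg; Δv = 314×9.8×ln(4.255) = 3077.2×1.4481 ≈ 4456 m/s.
Total Δv = 5993 + 4456 = 10449 m/s.

Δv ≈ 10.4 km/s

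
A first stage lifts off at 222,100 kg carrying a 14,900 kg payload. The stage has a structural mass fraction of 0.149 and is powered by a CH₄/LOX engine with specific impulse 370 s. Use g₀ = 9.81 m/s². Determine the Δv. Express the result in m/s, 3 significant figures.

Δv ≈ 5730 m/s

Stage wet mass = m₀ − payload = 222,100 − 14,900 = 207,200 kg.
Stage dry mass = ε × stage wet mass = 0.149 × 207,200 = 30,872.8 kg.
Burnout mass m_f = stage dry + payload = 30,872.8 + 14,900 = 45,772.8 kg.
v_e = Isp · g₀ = 370 × 9.81 = 3629.7 m/s.
By the Tsiolkovsky rocket equation, Δv = v_e · ln(222,100/45,772.8) = 3629.7 × ln(4.852) = 3629.7 × 1.5794 ≈ 5733 m/s.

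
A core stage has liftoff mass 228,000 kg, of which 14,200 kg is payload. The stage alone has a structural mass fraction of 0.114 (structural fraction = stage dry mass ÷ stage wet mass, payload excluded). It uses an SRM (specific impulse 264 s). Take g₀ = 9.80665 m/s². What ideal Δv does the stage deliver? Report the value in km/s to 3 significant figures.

Δv ≈ 4.60 km/s

Stage wet mass = m₀ − payload = 228,000 − 14,200 = 213,800 kg.
Stage dry mass = ε × stage wet mass = 0.114 × 213,800 = 24,373.2 kg.
Burnout mass m_f = stage dry + payload = 24,373.2 + 14,200 = 38,573.2 kg.
v_e = Isp · g₀ = 264 × 9.80665 = 2589.0 m/s.
Δv = v_e · ln(228,000/38,573.2) = 2589.0 × ln(5.911) = 2589.0 × 1.7768 ≈ 4600 m/s.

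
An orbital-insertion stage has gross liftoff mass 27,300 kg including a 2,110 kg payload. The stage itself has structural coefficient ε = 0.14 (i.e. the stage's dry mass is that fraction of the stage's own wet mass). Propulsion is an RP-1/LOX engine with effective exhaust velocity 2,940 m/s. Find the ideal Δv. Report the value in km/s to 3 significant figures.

Stage wet mass = m₀ − payload = 27,300 − 2,110 = 25,190 kg.
Stage dry mass = ε × stage wet mass = 0.14 × 25,190 = 3,526.6 kg.
Burnout mass m_f = stage dry + payload = 3,526.6 + 2,110 = 5,636.6 kg.
By the Tsiolkovsky rocket equation, Δv = v_e · ln(27,300/5,636.6) = 2940.0 × ln(4.843) = 2940.0 × 1.5776 ≈ 4638 m/s.

Δv ≈ 4.64 km/s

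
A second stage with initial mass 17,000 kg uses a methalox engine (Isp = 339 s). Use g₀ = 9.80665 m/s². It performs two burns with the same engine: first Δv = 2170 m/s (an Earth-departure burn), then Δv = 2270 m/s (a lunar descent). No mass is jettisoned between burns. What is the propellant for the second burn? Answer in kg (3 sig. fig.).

v_e = Isp · g₀ = 339 × 9.80665 = 3324.5 m/s.
After the first burn: m = 17000 × exp(−2170/3324.5) = 17000 × 0.52062 = 8,850.54 kg.
After the second burn: m = 8,850.54 × exp(−2270/3324.5) = 8,850.54 × 0.50519 = 4,471.2 kg.
Second-burn propellant = 8,850.54 − 4,471.2 = 4,379.34 kg.

propellant for the second burn ≈ 4380 kg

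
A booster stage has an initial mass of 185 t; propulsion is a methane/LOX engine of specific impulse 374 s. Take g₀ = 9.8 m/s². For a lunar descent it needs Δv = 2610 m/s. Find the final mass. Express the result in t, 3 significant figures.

final mass ≈ 90.8 t

v_e = Isp · g₀ = 374 × 9.8 = 3665.2 m/s.
By the Tsiolkovsky rocket equation, m₀/m_f = exp(Δv / v_e) = exp(2610 / 3665.2) = exp(0.7121) = 2.0383.
m_f = m₀ / 2.0383 = 185 / 2.0383 = 90.7619 t.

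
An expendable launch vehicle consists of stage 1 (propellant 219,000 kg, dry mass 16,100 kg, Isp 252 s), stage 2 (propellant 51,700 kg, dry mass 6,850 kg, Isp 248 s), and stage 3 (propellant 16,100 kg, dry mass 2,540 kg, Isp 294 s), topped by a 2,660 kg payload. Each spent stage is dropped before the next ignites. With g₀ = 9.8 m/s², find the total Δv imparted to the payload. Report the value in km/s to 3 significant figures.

Δv ≈ 9.53 km/s

Ignition mass of stage 1 = 219,000+16,100 + 51,700+6,850 + 16,100+2,540 + 2,660 = 314,950 kg.
Stage 1: m₀ = 314,950 kg, m_f = 314,950 − 219,000 = 95,950 kg; Δv = 252×9.8×ln(3.282) = 2469.6×1.1886 ≈ 2935 m/s.
Stage 2: m₀ = 79,850 kg, m_f = 79,850 − 51,700 = 28,150 kg; Δv = 248×9.8×ln(2.837) = 2430.4×1.0426 ≈ 2534 m/s.
Stage 3: m₀ = 21,300 kg, m_f = 21,300 − 16,100 = 5,200 kg; Δv = 294×9.8×ln(4.096) = 2881.2×1.4100 ≈ 4063 m/s.
Total Δv = 2935 + 2534 + 4063 = 9532 m/s.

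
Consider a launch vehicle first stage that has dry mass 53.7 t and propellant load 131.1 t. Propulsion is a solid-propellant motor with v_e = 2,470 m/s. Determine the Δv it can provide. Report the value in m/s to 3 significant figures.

Δv ≈ 3050 m/s

m₀ = m_dry + m_prop = 53.7 + 131.1 = 184.8 t.
Δv = v_e · ln(m₀/m_f) = 2470.0 × ln(3.441) = 2470.0 × 1.2359 ≈ 3052.6 m/s.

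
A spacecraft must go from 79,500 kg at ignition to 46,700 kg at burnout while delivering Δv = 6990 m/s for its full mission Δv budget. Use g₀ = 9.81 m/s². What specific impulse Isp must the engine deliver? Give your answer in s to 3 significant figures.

Isp ≈ 1340 s

ln(m₀/m_f) = ln(79500/46700) = ln(1.702) = 0.5320.
From the ideal rocket equation, v_e = Δv / ln(m₀/m_f) = 6990 / 0.5320 = 13138.8 m/s.
Isp = v_e / g₀ = 13138.8 / 9.81 = 1339.3 s.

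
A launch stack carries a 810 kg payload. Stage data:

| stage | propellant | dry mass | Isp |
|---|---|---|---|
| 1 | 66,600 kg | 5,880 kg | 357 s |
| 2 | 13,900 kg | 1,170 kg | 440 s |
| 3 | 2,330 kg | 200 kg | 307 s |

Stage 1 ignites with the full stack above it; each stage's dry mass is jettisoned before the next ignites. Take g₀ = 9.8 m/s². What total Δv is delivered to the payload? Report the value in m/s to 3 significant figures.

Ignition mass of stage 1 = 66,600+5,880 + 13,900+1,170 + 2,330+200 + 810 = 90,890 kg.
Stage 1: m₀ = 90,890 kg, m_f = 90,890 − 66,600 = 24,290 kg; Δv = 357×9.8×ln(3.742) = 3498.6×1.3196 ≈ 4617 m/s.
Stage 2: m₀ = 18,410 kg, m_f = 18,410 − 13,900 = 4,510 kg; Δv = 440×9.8×ln(4.082) = 4312.0×1.4066 ≈ 6065 m/s.
Stage 3: m₀ = 3,340 kg, m_f = 3,340 − 2,330 = 1,010 kg; Δv = 307×9.8×ln(3.307) = 3008.6×1.1960 ≈ 3598 m/s.
Total Δv = 4617 + 6065 + 3598 = 14280 m/s.

Δv ≈ 14300 m/s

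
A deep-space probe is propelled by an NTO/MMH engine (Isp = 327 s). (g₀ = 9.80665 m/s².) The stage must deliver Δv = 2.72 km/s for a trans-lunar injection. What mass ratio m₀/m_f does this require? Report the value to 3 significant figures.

mass ratio ≈ 2.34

v_e = Isp · g₀ = 327 × 9.80665 = 3206.8 m/s.
m₀/m_f = exp(Δv / v_e) = exp(2720 / 3206.8) = exp(0.8482) = 2.3354.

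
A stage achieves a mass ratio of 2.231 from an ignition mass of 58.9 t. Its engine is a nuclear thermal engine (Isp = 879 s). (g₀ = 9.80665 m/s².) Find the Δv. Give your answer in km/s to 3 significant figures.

v_e = Isp · g₀ = 879 × 9.80665 = 8620.0 m/s.
By the Tsiolkovsky rocket equation, Δv = v_e · ln(2.231) = 8620.0 × 0.8024 ≈ 6917.2 m/s.

Δv ≈ 6.92 km/s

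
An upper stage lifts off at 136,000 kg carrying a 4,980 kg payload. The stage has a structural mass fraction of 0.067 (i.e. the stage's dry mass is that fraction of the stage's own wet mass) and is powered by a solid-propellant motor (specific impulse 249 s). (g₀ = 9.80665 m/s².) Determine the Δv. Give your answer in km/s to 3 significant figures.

Stage wet mass = m₀ − payload = 136,000 − 4,980 = 131,020 kg.
Stage dry mass = ε × stage wet mass = 0.067 × 131,020 = 8,778.34 kg.
Burnout mass m_f = stage dry + payload = 8,778.34 + 4,980 = 13,758.34 kg.
v_e = Isp · g₀ = 249 × 9.80665 = 2441.9 m/s.
Δv = v_e · ln(136,000/13,758.34) = 2441.9 × ln(9.885) = 2441.9 × 2.2910 ≈ 5594 m/s.

Δv ≈ 5.59 km/s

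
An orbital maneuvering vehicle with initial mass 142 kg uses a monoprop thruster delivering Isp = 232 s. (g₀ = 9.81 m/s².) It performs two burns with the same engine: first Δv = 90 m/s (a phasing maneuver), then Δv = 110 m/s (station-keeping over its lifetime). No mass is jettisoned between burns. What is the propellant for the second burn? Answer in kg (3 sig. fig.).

propellant for the second burn ≈ 6.44 kg

v_e = Isp · g₀ = 232 × 9.81 = 2275.9 m/s.
After the first burn: m = 142 × exp(−90/2275.9) = 142 × 0.96123 = 136.495 kg.
After the second burn: m = 136.495 × exp(−110/2275.9) = 136.495 × 0.95282 = 130.055 kg.
Second-burn propellant = 136.495 − 130.055 = 6.44 kg.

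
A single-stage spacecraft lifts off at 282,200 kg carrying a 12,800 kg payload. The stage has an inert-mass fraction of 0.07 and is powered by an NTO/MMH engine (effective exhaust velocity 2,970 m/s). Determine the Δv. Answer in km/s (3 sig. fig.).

Δv ≈ 6.50 km/s

Stage wet mass = m₀ − payload = 282,200 − 12,800 = 269,400 kg.
Stage dry mass = ε × stage wet mass = 0.07 × 269,400 = 18,858 kg.
Burnout mass m_f = stage dry + payload = 18,858 + 12,800 = 31,658 kg.
From the ideal rocket equation, Δv = v_e · ln(282,200/31,658) = 2970.0 × ln(8.914) = 2970.0 × 2.1876 ≈ 6497 m/s.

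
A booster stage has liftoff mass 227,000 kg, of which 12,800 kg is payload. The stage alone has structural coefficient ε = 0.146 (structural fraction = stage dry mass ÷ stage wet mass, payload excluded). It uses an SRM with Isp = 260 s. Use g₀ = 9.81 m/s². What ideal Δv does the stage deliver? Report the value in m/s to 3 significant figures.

Δv ≈ 4180 m/s

Stage wet mass = m₀ − payload = 227,000 − 12,800 = 214,200 kg.
Stage dry mass = ε × stage wet mass = 0.146 × 214,200 = 31,273.2 kg.
Burnout mass m_f = stage dry + payload = 31,273.2 + 12,800 = 44,073.2 kg.
v_e = Isp · g₀ = 260 × 9.81 = 2550.6 m/s.
Rocket equation: Δv = v_e · ln(227,000/44,073.2) = 2550.6 × ln(5.151) = 2550.6 × 1.6391 ≈ 4181 m/s.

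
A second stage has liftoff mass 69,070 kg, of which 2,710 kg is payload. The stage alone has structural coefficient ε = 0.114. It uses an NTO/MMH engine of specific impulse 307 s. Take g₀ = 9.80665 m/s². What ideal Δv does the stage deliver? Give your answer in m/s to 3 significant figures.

Stage wet mass = m₀ − payload = 69,070 − 2,710 = 66,360 kg.
Stage dry mass = ε × stage wet mass = 0.114 × 66,360 = 7,565.04 kg.
Burnout mass m_f = stage dry + payload = 7,565.04 + 2,710 = 10,275.04 kg.
v_e = Isp · g₀ = 307 × 9.80665 = 3010.6 m/s.
Δv = v_e · ln(69,070/10,275.04) = 3010.6 × ln(6.722) = 3010.6 × 1.9054 ≈ 5736 m/s.

Δv ≈ 5740 m/s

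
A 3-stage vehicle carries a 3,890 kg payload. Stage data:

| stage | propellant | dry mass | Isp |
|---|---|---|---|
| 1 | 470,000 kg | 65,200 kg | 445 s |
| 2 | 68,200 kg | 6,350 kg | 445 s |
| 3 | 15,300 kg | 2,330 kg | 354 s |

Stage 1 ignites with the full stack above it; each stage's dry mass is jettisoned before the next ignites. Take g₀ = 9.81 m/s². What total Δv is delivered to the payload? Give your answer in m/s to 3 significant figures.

Ignition mass of stage 1 = 470,000+65,200 + 68,200+6,350 + 15,300+2,330 + 3,890 = 631,270 kg.
Stage 1: m₀ = 631,270 kg, m_f = 631,270 − 470,000 = 161,270 kg; Δv = 445×9.81×ln(3.914) = 4365.4×1.3647 ≈ 5957 m/s.
Stage 2: m₀ = 96,070 kg, m_f = 96,070 − 68,200 = 27,870 kg; Δv = 445×9.81×ln(3.447) = 4365.4×1.2375 ≈ 5402 m/s.
Stage 3: m₀ = 21,520 kg, m_f = 21,520 − 15,300 = 6,220 kg; Δv = 354×9.81×ln(3.46) = 3472.7×1.2412 ≈ 4310 m/s.
Total Δv = 5957 + 5402 + 4310 = 15669 m/s.

Δv ≈ 15700 m/s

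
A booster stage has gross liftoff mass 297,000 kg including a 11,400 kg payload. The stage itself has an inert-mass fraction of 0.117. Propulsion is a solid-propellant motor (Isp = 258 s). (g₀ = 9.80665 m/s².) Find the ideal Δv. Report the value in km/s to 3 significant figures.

Stage wet mass = m₀ − payload = 297,000 − 11,400 = 285,600 kg.
Stage dry mass = ε × stage wet mass = 0.117 × 285,600 = 33,415.2 kg.
Burnout mass m_f = stage dry + payload = 33,415.2 + 11,400 = 44,815.2 kg.
v_e = Isp · g₀ = 258 × 9.80665 = 2530.1 m/s.
Rocket equation: Δv = v_e · ln(297,000/44,815.2) = 2530.1 × ln(6.627) = 2530.1 × 1.8912 ≈ 4785 m/s.

Δv ≈ 4.78 km/s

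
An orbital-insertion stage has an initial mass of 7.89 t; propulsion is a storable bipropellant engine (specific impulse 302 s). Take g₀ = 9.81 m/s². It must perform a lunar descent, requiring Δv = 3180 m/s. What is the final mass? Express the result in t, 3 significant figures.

final mass ≈ 2.70 t

v_e = Isp · g₀ = 302 × 9.81 = 2962.6 m/s.
Using Δv = v_e ln(m₀/m_f): m₀/m_f = exp(Δv / v_e) = exp(3180 / 2962.6) = exp(1.0734) = 2.9252.
m_f = m₀ / 2.9252 = 7.89 / 2.9252 = 2.69725 t.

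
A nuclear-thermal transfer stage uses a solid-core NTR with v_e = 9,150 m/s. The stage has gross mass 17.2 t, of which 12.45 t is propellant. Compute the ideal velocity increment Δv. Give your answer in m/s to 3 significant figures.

Δv ≈ 11800 m/s

m_f = m₀ − m_prop = 17.2 − 12.45 = 4.75 t.
Δv = v_e · ln(m₀/m_f) = 9150.0 × ln(3.621) = 9150.0 × 1.2868 ≈ 11773.9 m/s.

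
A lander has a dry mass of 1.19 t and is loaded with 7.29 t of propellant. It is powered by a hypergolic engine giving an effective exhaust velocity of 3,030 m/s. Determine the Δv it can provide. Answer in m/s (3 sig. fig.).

m₀ = m_dry + m_prop = 1.19 + 7.29 = 8.48 t.
By the Tsiolkovsky rocket equation, Δv = v_e · ln(m₀/m_f) = 3030.0 × ln(7.126) = 3030.0 × 1.9638 ≈ 5950.2 m/s.

Δv ≈ 5950 m/s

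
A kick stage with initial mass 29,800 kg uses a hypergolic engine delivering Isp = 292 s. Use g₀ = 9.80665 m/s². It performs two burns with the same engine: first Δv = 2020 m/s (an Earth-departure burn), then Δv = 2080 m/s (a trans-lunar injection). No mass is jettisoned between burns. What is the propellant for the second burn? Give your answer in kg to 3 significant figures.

propellant for the second burn ≈ 7600 kg

v_e = Isp · g₀ = 292 × 9.80665 = 2863.5 m/s.
After the first burn: m = 29800 × exp(−2020/2863.5) = 29800 × 0.49390 = 14,718.2 kg.
After the second burn: m = 14,718.2 × exp(−2080/2863.5) = 14,718.2 × 0.48366 = 7,118.6 kg.
Second-burn propellant = 14,718.2 − 7,118.6 = 7,599.6 kg.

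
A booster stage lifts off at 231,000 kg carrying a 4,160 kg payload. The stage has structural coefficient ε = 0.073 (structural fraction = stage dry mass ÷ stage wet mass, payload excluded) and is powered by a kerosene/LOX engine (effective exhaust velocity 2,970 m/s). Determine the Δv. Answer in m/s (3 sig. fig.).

Stage wet mass = m₀ − payload = 231,000 − 4,160 = 226,840 kg.
Stage dry mass = ε × stage wet mass = 0.073 × 226,840 = 16,559.3 kg.
Burnout mass m_f = stage dry + payload = 16,559.3 + 4,160 = 20,719.3 kg.
Δv = v_e · ln(231,000/20,719.3) = 2970.0 × ln(11.15) = 2970.0 × 2.4114 ≈ 7162 m/s.

Δv ≈ 7160 m/s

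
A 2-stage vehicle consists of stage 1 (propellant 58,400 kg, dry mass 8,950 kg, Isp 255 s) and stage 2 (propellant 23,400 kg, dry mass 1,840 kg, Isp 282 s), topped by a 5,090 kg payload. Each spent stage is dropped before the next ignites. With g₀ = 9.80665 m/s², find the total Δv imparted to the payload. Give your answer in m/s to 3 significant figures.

Δv ≈ 6360 m/s

Ignition mass of stage 1 = 58,400+8,950 + 23,400+1,840 + 5,090 = 97,680 kg.
Stage 1: m₀ = 97,680 kg, m_f = 97,680 − 58,400 = 39,280 kg; Δv = 255×9.80665×ln(2.487) = 2500.7×0.9110 ≈ 2278 m/s.
Stage 2: m₀ = 30,330 kg, m_f = 30,330 − 23,400 = 6,930 kg; Δv = 282×9.80665×ln(4.377) = 2765.5×1.4763 ≈ 4083 m/s.
Total Δv = 2278 + 4083 = 6361 m/s.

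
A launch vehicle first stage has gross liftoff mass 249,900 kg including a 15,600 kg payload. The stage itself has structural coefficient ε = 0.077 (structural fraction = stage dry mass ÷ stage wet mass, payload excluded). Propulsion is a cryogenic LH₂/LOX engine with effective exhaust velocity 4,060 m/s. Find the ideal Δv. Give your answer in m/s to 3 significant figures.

Δv ≈ 8140 m/s

Stage wet mass = m₀ − payload = 249,900 − 15,600 = 234,300 kg.
Stage dry mass = ε × stage wet mass = 0.077 × 234,300 = 18,041.1 kg.
Burnout mass m_f = stage dry + payload = 18,041.1 + 15,600 = 33,641.1 kg.
By the Tsiolkovsky rocket equation, Δv = v_e · ln(249,900/33,641.1) = 4060.0 × ln(7.428) = 4060.0 × 2.0053 ≈ 8142 m/s.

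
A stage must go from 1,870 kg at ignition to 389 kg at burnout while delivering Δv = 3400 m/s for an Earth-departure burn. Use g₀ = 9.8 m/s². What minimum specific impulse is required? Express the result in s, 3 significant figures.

Isp ≈ 221 s

ln(m₀/m_f) = ln(1870/389) = ln(4.807) = 1.5701.
By the Tsiolkovsky rocket equation, v_e = Δv / ln(m₀/m_f) = 3400 / 1.5701 = 2165.4 m/s.
Isp = v_e / g₀ = 2165.4 / 9.8 = 221.0 s.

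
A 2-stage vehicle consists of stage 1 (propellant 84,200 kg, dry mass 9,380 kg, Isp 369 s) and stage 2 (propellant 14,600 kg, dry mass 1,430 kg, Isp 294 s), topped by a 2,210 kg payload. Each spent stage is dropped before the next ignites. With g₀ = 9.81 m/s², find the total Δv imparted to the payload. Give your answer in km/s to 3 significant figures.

Ignition mass of stage 1 = 84,200+9,380 + 14,600+1,430 + 2,210 = 111,820 kg.
Stage 1: m₀ = 111,820 kg, m_f = 111,820 − 84,200 = 27,620 kg; Δv = 369×9.81×ln(4.049) = 3619.9×1.3984 ≈ 5062 m/s.
Stage 2: m₀ = 18,240 kg, m_f = 18,240 − 14,600 = 3,640 kg; Δv = 294×9.81×ln(5.011) = 2884.1×1.6116 ≈ 4648 m/s.
Total Δv = 5062 + 4648 = 9710 m/s.

Δv ≈ 9.71 km/s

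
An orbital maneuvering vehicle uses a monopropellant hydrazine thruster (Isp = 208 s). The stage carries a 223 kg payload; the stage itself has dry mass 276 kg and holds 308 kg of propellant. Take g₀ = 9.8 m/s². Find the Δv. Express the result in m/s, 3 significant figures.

v_e = Isp · g₀ = 208 × 9.8 = 2038.4 m/s.
m₀ = payload + dry + propellant = 223 + 276 + 308 = 807 kg.
m_f = payload + dry = 223 + 276 = 499 kg.
Δv = v_e · ln(m₀/m_f) = 2038.4 × ln(1.617) = 2038.4 × 0.4807 ≈ 979.9 m/s.

Δv ≈ 980 m/s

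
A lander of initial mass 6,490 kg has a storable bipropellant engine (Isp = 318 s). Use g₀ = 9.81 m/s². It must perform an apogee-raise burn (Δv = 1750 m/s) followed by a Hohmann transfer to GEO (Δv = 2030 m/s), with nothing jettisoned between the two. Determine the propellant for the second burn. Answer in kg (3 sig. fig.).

v_e = Isp · g₀ = 318 × 9.81 = 3119.6 m/s.
After the first burn: m = 6490 × exp(−1750/3119.6) = 6490 × 0.57065 = 3,703.52 kg.
After the second burn: m = 3,703.52 × exp(−2030/3119.6) = 3,703.52 × 0.52167 = 1,932.02 kg.
Second-burn propellant = 3,703.52 − 1,932.02 = 1,771.5 kg.

propellant for the second burn ≈ 1770 kg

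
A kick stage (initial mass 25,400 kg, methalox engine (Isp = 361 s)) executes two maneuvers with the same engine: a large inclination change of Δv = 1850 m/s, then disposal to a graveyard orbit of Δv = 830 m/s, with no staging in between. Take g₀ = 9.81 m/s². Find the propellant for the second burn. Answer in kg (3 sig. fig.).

propellant for the second burn ≈ 3150 kg

v_e = Isp · g₀ = 361 × 9.81 = 3541.4 m/s.
After the first burn: m = 25400 × exp(−1850/3541.4) = 25400 × 0.59310 = 15,064.7 kg.
After the second burn: m = 15,064.7 × exp(−830/3541.4) = 15,064.7 × 0.79107 = 11,917.2 kg.
Second-burn propellant = 15,064.7 − 11,917.2 = 3,147.5 kg.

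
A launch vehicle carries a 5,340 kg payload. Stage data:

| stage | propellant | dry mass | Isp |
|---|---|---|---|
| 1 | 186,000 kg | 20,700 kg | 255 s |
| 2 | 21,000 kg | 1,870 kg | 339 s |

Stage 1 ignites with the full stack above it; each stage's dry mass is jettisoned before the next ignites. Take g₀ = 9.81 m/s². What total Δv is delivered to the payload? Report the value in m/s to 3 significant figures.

Δv ≈ 8460 m/s

Ignition mass of stage 1 = 186,000+20,700 + 21,000+1,870 + 5,340 = 234,910 kg.
Stage 1: m₀ = 234,910 kg, m_f = 234,910 − 186,000 = 48,910 kg; Δv = 255×9.81×ln(4.803) = 2501.6×1.5692 ≈ 3925 m/s.
Stage 2: m₀ = 28,210 kg, m_f = 28,210 − 21,000 = 7,210 kg; Δv = 339×9.81×ln(3.913) = 3325.6×1.3642 ≈ 4537 m/s.
Total Δv = 3925 + 4537 = 8462 m/s.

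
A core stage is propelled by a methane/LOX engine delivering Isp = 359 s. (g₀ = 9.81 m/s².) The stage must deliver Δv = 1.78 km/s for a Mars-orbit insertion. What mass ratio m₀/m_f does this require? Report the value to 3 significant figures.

mass ratio ≈ 1.66

v_e = Isp · g₀ = 359 × 9.81 = 3521.8 m/s.
m₀/m_f = exp(Δv / v_e) = exp(1780 / 3521.8) = exp(0.5054) = 1.6577.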